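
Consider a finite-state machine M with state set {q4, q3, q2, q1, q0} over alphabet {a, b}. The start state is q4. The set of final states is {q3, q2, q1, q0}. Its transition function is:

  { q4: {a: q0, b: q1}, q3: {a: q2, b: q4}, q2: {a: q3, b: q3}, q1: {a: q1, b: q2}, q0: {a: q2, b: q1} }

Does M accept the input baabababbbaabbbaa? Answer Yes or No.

Trace: q4 -b-> q1 -a-> q1 -a-> q1 -b-> q2 -a-> q3 -b-> q4 -a-> q0 -b-> q1 -b-> q2 -b-> q3 -a-> q2 -a-> q3 -b-> q4 -b-> q1 -b-> q2 -a-> q3 -a-> q2
End state q2 is accepting.

Yes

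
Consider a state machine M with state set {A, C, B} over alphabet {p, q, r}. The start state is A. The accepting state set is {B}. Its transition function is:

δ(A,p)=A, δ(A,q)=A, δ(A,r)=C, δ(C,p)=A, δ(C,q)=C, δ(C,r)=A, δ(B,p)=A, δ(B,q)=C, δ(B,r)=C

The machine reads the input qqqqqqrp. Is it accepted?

No

Trace: A -q-> A -q-> A -q-> A -q-> A -q-> A -q-> A -r-> C -p-> A
End state A is not accepting.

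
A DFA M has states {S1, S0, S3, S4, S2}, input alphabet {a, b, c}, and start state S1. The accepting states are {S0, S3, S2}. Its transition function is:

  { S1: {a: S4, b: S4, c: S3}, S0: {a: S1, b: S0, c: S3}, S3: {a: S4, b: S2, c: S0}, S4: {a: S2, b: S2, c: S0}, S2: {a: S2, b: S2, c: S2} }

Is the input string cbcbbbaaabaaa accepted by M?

Yes

start at S1
read 'c': S1 → S3
read 'b': S3 → S2
read 'c': S2 → S2
read 'b': S2 → S2
read 'b': S2 → S2
read 'b': S2 → S2
read 'a': S2 → S2
read 'a': S2 → S2
read 'a': S2 → S2
read 'b': S2 → S2
read 'a': S2 → S2
read 'a': S2 → S2
read 'a': S2 → S2
End state S2 is accepting.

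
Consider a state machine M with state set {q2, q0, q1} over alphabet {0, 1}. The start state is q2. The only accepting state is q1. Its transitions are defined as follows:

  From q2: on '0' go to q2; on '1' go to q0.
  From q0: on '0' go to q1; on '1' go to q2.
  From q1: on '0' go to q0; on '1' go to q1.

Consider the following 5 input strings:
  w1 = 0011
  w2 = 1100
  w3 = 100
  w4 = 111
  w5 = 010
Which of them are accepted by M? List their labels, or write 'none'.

w1: q2 → q2 → q2 → q0 → q2  → end q2, rejected
w2: q2 → q0 → q2 → q2 → q2  → end q2, rejected
w3: q2 → q0 → q1 → q0  → end q0, rejected
w4: q2 → q0 → q2 → q0  → end q0, rejected
w5: q2 → q2 → q0 → q1  → end q1, accepted

w5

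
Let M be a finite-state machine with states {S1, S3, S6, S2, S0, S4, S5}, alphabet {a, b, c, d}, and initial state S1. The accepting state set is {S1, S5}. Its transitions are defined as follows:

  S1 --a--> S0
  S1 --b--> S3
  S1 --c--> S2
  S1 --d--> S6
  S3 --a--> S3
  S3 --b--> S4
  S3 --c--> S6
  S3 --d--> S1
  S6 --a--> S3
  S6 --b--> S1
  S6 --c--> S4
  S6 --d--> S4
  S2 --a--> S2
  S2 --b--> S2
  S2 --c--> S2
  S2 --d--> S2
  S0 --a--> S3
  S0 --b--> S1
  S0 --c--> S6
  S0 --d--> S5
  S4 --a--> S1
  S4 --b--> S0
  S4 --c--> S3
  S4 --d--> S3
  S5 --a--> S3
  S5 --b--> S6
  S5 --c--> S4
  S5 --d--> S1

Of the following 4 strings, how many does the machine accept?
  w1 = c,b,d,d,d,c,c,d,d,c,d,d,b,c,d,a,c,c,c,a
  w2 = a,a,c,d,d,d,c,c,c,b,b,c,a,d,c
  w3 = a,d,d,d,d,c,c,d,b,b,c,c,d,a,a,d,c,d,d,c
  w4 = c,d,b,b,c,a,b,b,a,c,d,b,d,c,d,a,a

w1:
  start at S1
  read 'c': S1 → S2
  read 'b': S2 → S2
  read 'd': S2 → S2
  read 'd': S2 → S2
  read 'd': S2 → S2
  read 'c': S2 → S2
  read 'c': S2 → S2
  read 'd': S2 → S2
  read 'd': S2 → S2
  read 'c': S2 → S2
  read 'd': S2 → S2
  read 'd': S2 → S2
  read 'b': S2 → S2
  read 'c': S2 → S2
  read 'd': S2 → S2
  read 'a': S2 → S2
  read 'c': S2 → S2
  read 'c': S2 → S2
  read 'c': S2 → S2
  read 'a': S2 → S2
  end S2, rejected
w2:
  start at S1
  read 'a': S1 → S0
  read 'a': S0 → S3
  read 'c': S3 → S6
  read 'd': S6 → S4
  read 'd': S4 → S3
  read 'd': S3 → S1
  read 'c': S1 → S2
  read 'c': S2 → S2
  read 'c': S2 → S2
  read 'b': S2 → S2
  read 'b': S2 → S2
  read 'c': S2 → S2
  read 'a': S2 → S2
  read 'd': S2 → S2
  read 'c': S2 → S2
  end S2, rejected
w3:
  start at S1
  read 'a': S1 → S0
  read 'd': S0 → S5
  read 'd': S5 → S1
  read 'd': S1 → S6
  read 'd': S6 → S4
  read 'c': S4 → S3
  read 'c': S3 → S6
  read 'd': S6 → S4
  read 'b': S4 → S0
  read 'b': S0 → S1
  read 'c': S1 → S2
  read 'c': S2 → S2
  read 'd': S2 → S2
  read 'a': S2 → S2
  read 'a': S2 → S2
  read 'd': S2 → S2
  read 'c': S2 → S2
  read 'd': S2 → S2
  read 'd': S2 → S2
  read 'c': S2 → S2
  end S2, rejected
w4:
  start at S1
  read 'c': S1 → S2
  read 'd': S2 → S2
  read 'b': S2 → S2
  read 'b': S2 → S2
  read 'c': S2 → S2
  read 'a': S2 → S2
  read 'b': S2 → S2
  read 'b': S2 → S2
  read 'a': S2 → S2
  read 'c': S2 → S2
  read 'd': S2 → S2
  read 'b': S2 → S2
  read 'd': S2 → S2
  read 'c': S2 → S2
  read 'd': S2 → S2
  read 'a': S2 → S2
  read 'a': S2 → S2
  end S2, rejected

0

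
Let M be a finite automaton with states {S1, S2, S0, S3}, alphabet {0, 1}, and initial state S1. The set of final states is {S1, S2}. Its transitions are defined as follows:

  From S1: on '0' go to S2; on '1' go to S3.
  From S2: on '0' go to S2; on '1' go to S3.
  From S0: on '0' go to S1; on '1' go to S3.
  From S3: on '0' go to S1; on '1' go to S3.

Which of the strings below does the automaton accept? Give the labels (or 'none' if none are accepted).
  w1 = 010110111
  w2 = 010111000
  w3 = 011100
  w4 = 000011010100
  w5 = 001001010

w1: S1 → S2 → S3 → S1 → S3 → S3 → S1 → S3 → S3 → S3  → end S3, rejected
w2: S1 → S2 → S3 → S1 → S3 → S3 → S3 → S1 → S2 → S2  → end S2, accepted
w3: S1 → S2 → S3 → S3 → S3 → S1 → S2  → end S2, accepted
w4: S1 → S2 → S2 → S2 → S2 → S3 → S3 → S1 → S3 → S1 → S3 → S1 → S2  → end S2, accepted
w5: S1 → S2 → S2 → S3 → S1 → S2 → S3 → S1 → S3 → S1  → end S1, accepted

w2, w3, w4, w5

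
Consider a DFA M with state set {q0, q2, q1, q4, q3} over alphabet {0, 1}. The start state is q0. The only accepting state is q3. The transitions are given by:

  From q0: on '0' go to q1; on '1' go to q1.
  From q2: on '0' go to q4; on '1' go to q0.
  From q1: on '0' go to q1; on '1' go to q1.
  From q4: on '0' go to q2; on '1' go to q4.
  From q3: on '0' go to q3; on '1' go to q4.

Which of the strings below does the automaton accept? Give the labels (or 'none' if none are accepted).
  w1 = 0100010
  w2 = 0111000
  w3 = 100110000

none

w1: Trace: q0 -0-> q1 -1-> q1 -0-> q1 -0-> q1 -0-> q1 -1-> q1 -0-> q1  → end q1, rejected
w2: Trace: q0 -0-> q1 -1-> q1 -1-> q1 -1-> q1 -0-> q1 -0-> q1 -0-> q1  → end q1, rejected
w3: Trace: q0 -1-> q1 -0-> q1 -0-> q1 -1-> q1 -1-> q1 -0-> q1 -0-> q1 -0-> q1 -0-> q1  → end q1, rejected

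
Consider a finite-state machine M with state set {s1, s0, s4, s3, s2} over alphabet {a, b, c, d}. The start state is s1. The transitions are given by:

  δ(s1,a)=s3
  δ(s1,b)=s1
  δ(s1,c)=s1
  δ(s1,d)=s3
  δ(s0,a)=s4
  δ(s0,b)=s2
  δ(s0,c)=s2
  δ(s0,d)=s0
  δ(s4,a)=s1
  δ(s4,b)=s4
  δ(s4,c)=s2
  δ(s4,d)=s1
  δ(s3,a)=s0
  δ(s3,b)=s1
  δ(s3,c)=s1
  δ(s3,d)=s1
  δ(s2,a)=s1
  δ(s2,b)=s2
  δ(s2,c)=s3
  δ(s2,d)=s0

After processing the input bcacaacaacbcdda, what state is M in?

Trace: s1 -b-> s1 -c-> s1 -a-> s3 -c-> s1 -a-> s3 -a-> s0 -c-> s2 -a-> s1 -a-> s3 -c-> s1 -b-> s1 -c-> s1 -d-> s3 -d-> s1 -a-> s3

s3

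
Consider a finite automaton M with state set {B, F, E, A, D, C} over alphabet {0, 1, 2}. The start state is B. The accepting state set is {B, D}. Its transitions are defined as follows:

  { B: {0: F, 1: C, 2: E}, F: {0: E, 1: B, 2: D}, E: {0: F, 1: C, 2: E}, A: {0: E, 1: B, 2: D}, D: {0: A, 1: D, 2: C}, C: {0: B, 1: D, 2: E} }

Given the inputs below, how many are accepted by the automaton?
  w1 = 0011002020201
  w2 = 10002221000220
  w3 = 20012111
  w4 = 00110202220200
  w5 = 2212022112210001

2

w1: B → F → E → C → D → A → E → E → F → D → A → D → A → B  → end B, accepted
w2: B → C → B → F → E → E → E → E → C → B → F → E → E → E → F  → end F, rejected
w3: B → E → F → E → C → E → C → D → D  → end D, accepted
w4: B → F → E → C → D → A → D → A → D → C → E → F → D → A → E  → end E, rejected
w5: B → E → E → C → E → F → D → C → D → D → C → E → C → B → F → E → C  → end C, rejected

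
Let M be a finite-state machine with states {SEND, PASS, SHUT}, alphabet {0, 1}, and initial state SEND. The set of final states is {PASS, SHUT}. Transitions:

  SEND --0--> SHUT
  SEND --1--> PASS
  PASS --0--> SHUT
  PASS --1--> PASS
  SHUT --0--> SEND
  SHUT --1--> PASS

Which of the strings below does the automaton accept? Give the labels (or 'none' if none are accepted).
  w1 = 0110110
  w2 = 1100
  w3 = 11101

w1: SEND → SHUT → PASS → PASS → SHUT → PASS → PASS → SHUT  → end SHUT, accepted
w2: SEND → PASS → PASS → SHUT → SEND  → end SEND, rejected
w3: SEND → PASS → PASS → PASS → SHUT → PASS  → end PASS, accepted

w1, w3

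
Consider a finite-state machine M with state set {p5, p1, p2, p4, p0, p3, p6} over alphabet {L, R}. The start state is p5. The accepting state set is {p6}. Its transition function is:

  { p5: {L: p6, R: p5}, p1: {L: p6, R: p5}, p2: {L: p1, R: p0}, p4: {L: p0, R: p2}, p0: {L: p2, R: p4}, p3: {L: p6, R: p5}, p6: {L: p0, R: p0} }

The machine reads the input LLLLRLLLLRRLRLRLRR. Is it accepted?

No

Trace: p5 -L-> p6 -L-> p0 -L-> p2 -L-> p1 -R-> p5 -L-> p6 -L-> p0 -L-> p2 -L-> p1 -R-> p5 -R-> p5 -L-> p6 -R-> p0 -L-> p2 -R-> p0 -L-> p2 -R-> p0 -R-> p4
End state p4 is not accepting.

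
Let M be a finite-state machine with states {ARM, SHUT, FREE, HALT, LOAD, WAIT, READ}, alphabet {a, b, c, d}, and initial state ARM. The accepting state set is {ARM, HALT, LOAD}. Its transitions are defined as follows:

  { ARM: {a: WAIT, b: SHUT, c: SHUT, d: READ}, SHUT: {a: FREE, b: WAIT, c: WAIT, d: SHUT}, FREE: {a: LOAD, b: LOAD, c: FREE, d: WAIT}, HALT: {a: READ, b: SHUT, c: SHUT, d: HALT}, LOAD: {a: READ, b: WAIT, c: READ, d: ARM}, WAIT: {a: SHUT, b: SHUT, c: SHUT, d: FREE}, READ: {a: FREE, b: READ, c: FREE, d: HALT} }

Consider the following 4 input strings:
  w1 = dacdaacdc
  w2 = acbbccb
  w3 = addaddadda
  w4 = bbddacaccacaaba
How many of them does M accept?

w1: Trace: ARM -d-> READ -a-> FREE -c-> FREE -d-> WAIT -a-> SHUT -a-> FREE -c-> FREE -d-> WAIT -c-> SHUT  → end SHUT, rejected
w2: Trace: ARM -a-> WAIT -c-> SHUT -b-> WAIT -b-> SHUT -c-> WAIT -c-> SHUT -b-> WAIT  → end WAIT, rejected
w3: Trace: ARM -a-> WAIT -d-> FREE -d-> WAIT -a-> SHUT -d-> SHUT -d-> SHUT -a-> FREE -d-> WAIT -d-> FREE -a-> LOAD  → end LOAD, accepted
w4: Trace: ARM -b-> SHUT -b-> WAIT -d-> FREE -d-> WAIT -a-> SHUT -c-> WAIT -a-> SHUT -c-> WAIT -c-> SHUT -a-> FREE -c-> FREE -a-> LOAD -a-> READ -b-> READ -a-> FREE  → end FREE, rejected

1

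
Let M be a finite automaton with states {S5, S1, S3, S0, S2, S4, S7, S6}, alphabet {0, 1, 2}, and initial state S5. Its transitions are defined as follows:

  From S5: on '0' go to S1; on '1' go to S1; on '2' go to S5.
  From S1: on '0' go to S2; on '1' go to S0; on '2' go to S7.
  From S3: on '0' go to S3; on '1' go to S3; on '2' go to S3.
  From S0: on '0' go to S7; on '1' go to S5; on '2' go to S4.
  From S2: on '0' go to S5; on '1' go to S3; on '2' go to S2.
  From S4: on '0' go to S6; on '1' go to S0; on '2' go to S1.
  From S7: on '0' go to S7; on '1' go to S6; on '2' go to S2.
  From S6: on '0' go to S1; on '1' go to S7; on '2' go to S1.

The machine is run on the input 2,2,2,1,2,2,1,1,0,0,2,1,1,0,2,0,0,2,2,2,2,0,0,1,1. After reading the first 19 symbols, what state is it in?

Trace: S5 -2-> S5 -2-> S5 -2-> S5 -1-> S1 -2-> S7 -2-> S2 -1-> S3 -1-> S3 -0-> S3 -0-> S3 -2-> S3 -1-> S3 -1-> S3 -0-> S3 -2-> S3 -0-> S3 -0-> S3 -2-> S3 -2-> S3
After 19 symbols: S3.

S3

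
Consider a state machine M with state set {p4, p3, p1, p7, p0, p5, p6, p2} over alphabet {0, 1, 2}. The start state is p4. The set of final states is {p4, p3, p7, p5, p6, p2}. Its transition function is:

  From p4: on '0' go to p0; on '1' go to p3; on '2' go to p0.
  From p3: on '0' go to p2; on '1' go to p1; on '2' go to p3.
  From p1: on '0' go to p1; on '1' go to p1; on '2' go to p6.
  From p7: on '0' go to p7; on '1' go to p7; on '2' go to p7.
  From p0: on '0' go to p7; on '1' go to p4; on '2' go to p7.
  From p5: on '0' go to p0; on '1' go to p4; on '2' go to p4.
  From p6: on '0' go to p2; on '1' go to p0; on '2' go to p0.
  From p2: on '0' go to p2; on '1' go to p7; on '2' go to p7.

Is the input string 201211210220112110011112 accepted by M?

start at p4
read '2': p4 → p0
read '0': p0 → p7
read '1': p7 → p7
read '2': p7 → p7
read '1': p7 → p7
read '1': p7 → p7
read '2': p7 → p7
read '1': p7 → p7
read '0': p7 → p7
read '2': p7 → p7
read '2': p7 → p7
read '0': p7 → p7
read '1': p7 → p7
read '1': p7 → p7
read '2': p7 → p7
read '1': p7 → p7
read '1': p7 → p7
read '0': p7 → p7
read '0': p7 → p7
read '1': p7 → p7
read '1': p7 → p7
read '1': p7 → p7
read '1': p7 → p7
read '2': p7 → p7
End state p7 is accepting.

Yes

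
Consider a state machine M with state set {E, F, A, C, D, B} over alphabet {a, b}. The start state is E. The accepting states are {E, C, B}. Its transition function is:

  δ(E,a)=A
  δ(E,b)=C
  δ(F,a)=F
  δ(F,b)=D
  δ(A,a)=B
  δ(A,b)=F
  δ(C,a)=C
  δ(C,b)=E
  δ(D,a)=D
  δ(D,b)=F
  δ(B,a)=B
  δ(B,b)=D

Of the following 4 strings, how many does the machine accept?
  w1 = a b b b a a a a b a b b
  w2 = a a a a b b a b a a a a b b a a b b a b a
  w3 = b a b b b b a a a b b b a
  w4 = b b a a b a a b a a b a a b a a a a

w1:
  start at E
  read 'a': E → A
  read 'b': A → F
  read 'b': F → D
  read 'b': D → F
  read 'a': F → F
  read 'a': F → F
  read 'a': F → F
  read 'a': F → F
  read 'b': F → D
  read 'a': D → D
  read 'b': D → F
  read 'b': F → D
  end D, rejected
w2:
  start at E
  read 'a': E → A
  read 'a': A → B
  read 'a': B → B
  read 'a': B → B
  read 'b': B → D
  read 'b': D → F
  read 'a': F → F
  read 'b': F → D
  read 'a': D → D
  read 'a': D → D
  read 'a': D → D
  read 'a': D → D
  read 'b': D → F
  read 'b': F → D
  read 'a': D → D
  read 'a': D → D
  read 'b': D → F
  read 'b': F → D
  read 'a': D → D
  read 'b': D → F
  read 'a': F → F
  end F, rejected
w3:
  start at E
  read 'b': E → C
  read 'a': C → C
  read 'b': C → E
  read 'b': E → C
  read 'b': C → E
  read 'b': E → C
  read 'a': C → C
  read 'a': C → C
  read 'a': C → C
  read 'b': C → E
  read 'b': E → C
  read 'b': C → E
  read 'a': E → A
  end A, rejected
w4:
  start at E
  read 'b': E → C
  read 'b': C → E
  read 'a': E → A
  read 'a': A → B
  read 'b': B → D
  read 'a': D → D
  read 'a': D → D
  read 'b': D → F
  read 'a': F → F
  read 'a': F → F
  read 'b': F → D
  read 'a': D → D
  read 'a': D → D
  read 'b': D → F
  read 'a': F → F
  read 'a': F → F
  read 'a': F → F
  read 'a': F → F
  end F, rejected

0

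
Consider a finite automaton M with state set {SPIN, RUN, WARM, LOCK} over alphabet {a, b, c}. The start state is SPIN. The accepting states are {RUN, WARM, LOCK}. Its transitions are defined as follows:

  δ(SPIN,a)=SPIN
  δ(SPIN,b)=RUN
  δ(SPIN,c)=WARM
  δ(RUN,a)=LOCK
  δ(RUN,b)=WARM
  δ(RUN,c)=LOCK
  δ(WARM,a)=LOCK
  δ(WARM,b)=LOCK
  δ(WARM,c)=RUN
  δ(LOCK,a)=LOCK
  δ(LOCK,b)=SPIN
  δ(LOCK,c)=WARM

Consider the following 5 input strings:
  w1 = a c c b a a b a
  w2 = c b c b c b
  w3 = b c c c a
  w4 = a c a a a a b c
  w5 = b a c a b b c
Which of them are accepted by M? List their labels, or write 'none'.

w2, w3, w4, w5

w1: Trace: SPIN -a-> SPIN -c-> WARM -c-> RUN -b-> WARM -a-> LOCK -a-> LOCK -b-> SPIN -a-> SPIN  → end SPIN, rejected
w2: Trace: SPIN -c-> WARM -b-> LOCK -c-> WARM -b-> LOCK -c-> WARM -b-> LOCK  → end LOCK, accepted
w3: Trace: SPIN -b-> RUN -c-> LOCK -c-> WARM -c-> RUN -a-> LOCK  → end LOCK, accepted
w4: Trace: SPIN -a-> SPIN -c-> WARM -a-> LOCK -a-> LOCK -a-> LOCK -a-> LOCK -b-> SPIN -c-> WARM  → end WARM, accepted
w5: Trace: SPIN -b-> RUN -a-> LOCK -c-> WARM -a-> LOCK -b-> SPIN -b-> RUN -c-> LOCK  → end LOCK, accepted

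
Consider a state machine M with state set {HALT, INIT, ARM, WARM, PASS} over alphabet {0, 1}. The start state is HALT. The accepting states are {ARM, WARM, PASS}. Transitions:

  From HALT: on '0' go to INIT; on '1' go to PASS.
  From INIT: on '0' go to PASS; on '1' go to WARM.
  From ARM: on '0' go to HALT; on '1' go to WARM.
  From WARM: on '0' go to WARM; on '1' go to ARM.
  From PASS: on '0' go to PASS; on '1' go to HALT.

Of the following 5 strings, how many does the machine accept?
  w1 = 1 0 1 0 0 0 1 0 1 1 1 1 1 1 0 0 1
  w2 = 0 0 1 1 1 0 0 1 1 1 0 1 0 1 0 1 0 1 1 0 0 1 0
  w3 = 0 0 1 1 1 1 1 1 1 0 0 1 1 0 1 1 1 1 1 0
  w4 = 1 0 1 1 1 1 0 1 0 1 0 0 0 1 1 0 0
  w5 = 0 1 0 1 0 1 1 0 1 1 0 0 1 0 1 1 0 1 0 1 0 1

w1: HALT → PASS → PASS → HALT → INIT → PASS → PASS → HALT → INIT → WARM → ARM → WARM → ARM → WARM → ARM → HALT → INIT → WARM  → end WARM, accepted
w2: HALT → INIT → PASS → HALT → PASS → HALT → INIT → PASS → HALT → PASS → HALT → INIT → WARM → WARM → ARM → HALT → PASS → PASS → HALT → PASS → PASS → PASS → HALT → INIT  → end INIT, rejected
w3: HALT → INIT → PASS → HALT → PASS → HALT → PASS → HALT → PASS → HALT → INIT → PASS → HALT → PASS → PASS → HALT → PASS → HALT → PASS → HALT → INIT  → end INIT, rejected
w4: HALT → PASS → PASS → HALT → PASS → HALT → PASS → PASS → HALT → INIT → WARM → WARM → WARM → WARM → ARM → WARM → WARM → WARM  → end WARM, accepted
w5: HALT → INIT → WARM → WARM → ARM → HALT → PASS → HALT → INIT → WARM → ARM → HALT → INIT → WARM → WARM → ARM → WARM → WARM → ARM → HALT → PASS → PASS → HALT  → end HALT, rejected

2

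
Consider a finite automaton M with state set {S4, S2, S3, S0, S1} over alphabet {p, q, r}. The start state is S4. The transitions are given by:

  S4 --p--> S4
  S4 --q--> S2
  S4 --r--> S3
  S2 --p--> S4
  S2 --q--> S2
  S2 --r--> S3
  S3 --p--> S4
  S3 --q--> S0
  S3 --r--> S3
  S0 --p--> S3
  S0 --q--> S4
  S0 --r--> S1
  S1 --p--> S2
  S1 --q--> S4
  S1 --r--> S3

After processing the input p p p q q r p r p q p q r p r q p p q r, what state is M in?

Trace: S4 -p-> S4 -p-> S4 -p-> S4 -q-> S2 -q-> S2 -r-> S3 -p-> S4 -r-> S3 -p-> S4 -q-> S2 -p-> S4 -q-> S2 -r-> S3 -p-> S4 -r-> S3 -q-> S0 -p-> S3 -p-> S4 -q-> S2 -r-> S3

S3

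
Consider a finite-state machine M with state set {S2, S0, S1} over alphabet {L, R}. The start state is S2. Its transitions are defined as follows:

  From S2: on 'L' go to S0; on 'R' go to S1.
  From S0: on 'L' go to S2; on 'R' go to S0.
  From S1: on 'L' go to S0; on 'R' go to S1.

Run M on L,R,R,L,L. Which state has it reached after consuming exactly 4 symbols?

S2 → S0 → S0 → S0 → S2
After 4 symbols: S2.

S2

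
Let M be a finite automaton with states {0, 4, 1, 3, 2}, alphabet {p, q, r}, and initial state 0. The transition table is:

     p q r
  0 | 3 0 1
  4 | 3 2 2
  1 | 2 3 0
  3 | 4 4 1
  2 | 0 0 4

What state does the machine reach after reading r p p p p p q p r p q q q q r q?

start at 0
read 'r': 0 → 1
read 'p': 1 → 2
read 'p': 2 → 0
read 'p': 0 → 3
read 'p': 3 → 4
read 'p': 4 → 3
read 'q': 3 → 4
read 'p': 4 → 3
read 'r': 3 → 1
read 'p': 1 → 2
read 'q': 2 → 0
read 'q': 0 → 0
read 'q': 0 → 0
read 'q': 0 → 0
read 'r': 0 → 1
read 'q': 1 → 3

3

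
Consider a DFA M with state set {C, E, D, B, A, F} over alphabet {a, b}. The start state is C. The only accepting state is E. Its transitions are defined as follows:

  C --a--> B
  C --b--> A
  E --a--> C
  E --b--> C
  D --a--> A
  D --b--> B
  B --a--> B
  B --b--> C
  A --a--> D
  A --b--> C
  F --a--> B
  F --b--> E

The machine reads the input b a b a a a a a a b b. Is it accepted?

No

C → A → D → B → B → B → B → B → B → B → C → A
End state A is not accepting.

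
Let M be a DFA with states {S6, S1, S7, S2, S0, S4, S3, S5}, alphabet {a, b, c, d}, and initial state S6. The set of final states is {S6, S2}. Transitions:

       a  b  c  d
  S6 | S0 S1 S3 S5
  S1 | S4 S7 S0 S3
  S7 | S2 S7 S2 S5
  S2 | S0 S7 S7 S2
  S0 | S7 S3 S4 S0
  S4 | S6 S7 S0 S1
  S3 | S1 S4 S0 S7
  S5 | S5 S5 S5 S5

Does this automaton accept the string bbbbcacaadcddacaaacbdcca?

start at S6
read 'b': S6 → S1
read 'b': S1 → S7
read 'b': S7 → S7
read 'b': S7 → S7
read 'c': S7 → S2
read 'a': S2 → S0
read 'c': S0 → S4
read 'a': S4 → S6
read 'a': S6 → S0
read 'd': S0 → S0
read 'c': S0 → S4
read 'd': S4 → S1
read 'd': S1 → S3
read 'a': S3 → S1
read 'c': S1 → S0
read 'a': S0 → S7
read 'a': S7 → S2
read 'a': S2 → S0
read 'c': S0 → S4
read 'b': S4 → S7
read 'd': S7 → S5
read 'c': S5 → S5
read 'c': S5 → S5
read 'a': S5 → S5
End state S5 is not accepting.

No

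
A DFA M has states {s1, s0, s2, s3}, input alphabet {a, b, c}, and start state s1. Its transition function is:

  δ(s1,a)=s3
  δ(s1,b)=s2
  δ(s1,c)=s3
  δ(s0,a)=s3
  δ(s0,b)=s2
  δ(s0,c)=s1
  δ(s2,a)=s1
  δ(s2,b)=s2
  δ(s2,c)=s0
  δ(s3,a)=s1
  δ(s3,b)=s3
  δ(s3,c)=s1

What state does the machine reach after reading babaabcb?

Trace: s1 -b-> s2 -a-> s1 -b-> s2 -a-> s1 -a-> s3 -b-> s3 -c-> s1 -b-> s2

s2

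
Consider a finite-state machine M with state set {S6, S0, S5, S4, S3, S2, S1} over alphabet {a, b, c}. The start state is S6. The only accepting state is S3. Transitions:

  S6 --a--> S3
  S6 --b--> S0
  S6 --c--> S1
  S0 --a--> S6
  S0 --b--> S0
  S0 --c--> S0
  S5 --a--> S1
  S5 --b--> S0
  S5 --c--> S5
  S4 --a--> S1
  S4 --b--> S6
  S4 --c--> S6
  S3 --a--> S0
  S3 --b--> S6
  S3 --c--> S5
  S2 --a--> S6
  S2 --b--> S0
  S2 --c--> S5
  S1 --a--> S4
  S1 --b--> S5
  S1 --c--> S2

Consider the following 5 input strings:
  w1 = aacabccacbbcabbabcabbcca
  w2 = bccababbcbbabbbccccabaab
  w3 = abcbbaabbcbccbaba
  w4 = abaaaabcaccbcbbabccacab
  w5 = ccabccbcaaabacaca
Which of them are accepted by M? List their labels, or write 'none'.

w1:
  start at S6
  read 'a': S6 → S3
  read 'a': S3 → S0
  read 'c': S0 → S0
  read 'a': S0 → S6
  read 'b': S6 → S0
  read 'c': S0 → S0
  read 'c': S0 → S0
  read 'a': S0 → S6
  read 'c': S6 → S1
  read 'b': S1 → S5
  read 'b': S5 → S0
  read 'c': S0 → S0
  read 'a': S0 → S6
  read 'b': S6 → S0
  read 'b': S0 → S0
  read 'a': S0 → S6
  read 'b': S6 → S0
  read 'c': S0 → S0
  read 'a': S0 → S6
  read 'b': S6 → S0
  read 'b': S0 → S0
  read 'c': S0 → S0
  read 'c': S0 → S0
  read 'a': S0 → S6
  end S6, rejected
w2:
  start at S6
  read 'b': S6 → S0
  read 'c': S0 → S0
  read 'c': S0 → S0
  read 'a': S0 → S6
  read 'b': S6 → S0
  read 'a': S0 → S6
  read 'b': S6 → S0
  read 'b': S0 → S0
  read 'c': S0 → S0
  read 'b': S0 → S0
  read 'b': S0 → S0
  read 'a': S0 → S6
  read 'b': S6 → S0
  read 'b': S0 → S0
  read 'b': S0 → S0
  read 'c': S0 → S0
  read 'c': S0 → S0
  read 'c': S0 → S0
  read 'c': S0 → S0
  read 'a': S0 → S6
  read 'b': S6 → S0
  read 'a': S0 → S6
  read 'a': S6 → S3
  read 'b': S3 → S6
  end S6, rejected
w3:
  start at S6
  read 'a': S6 → S3
  read 'b': S3 → S6
  read 'c': S6 → S1
  read 'b': S1 → S5
  read 'b': S5 → S0
  read 'a': S0 → S6
  read 'a': S6 → S3
  read 'b': S3 → S6
  read 'b': S6 → S0
  read 'c': S0 → S0
  read 'b': S0 → S0
  read 'c': S0 → S0
  read 'c': S0 → S0
  read 'b': S0 → S0
  read 'a': S0 → S6
  read 'b': S6 → S0
  read 'a': S0 → S6
  end S6, rejected
w4:
  start at S6
  read 'a': S6 → S3
  read 'b': S3 → S6
  read 'a': S6 → S3
  read 'a': S3 → S0
  read 'a': S0 → S6
  read 'a': S6 → S3
  read 'b': S3 → S6
  read 'c': S6 → S1
  read 'a': S1 → S4
  read 'c': S4 → S6
  read 'c': S6 → S1
  read 'b': S1 → S5
  read 'c': S5 → S5
  read 'b': S5 → S0
  read 'b': S0 → S0
  read 'a': S0 → S6
  read 'b': S6 → S0
  read 'c': S0 → S0
  read 'c': S0 → S0
  read 'a': S0 → S6
  read 'c': S6 → S1
  read 'a': S1 → S4
  read 'b': S4 → S6
  end S6, rejected
w5:
  start at S6
  read 'c': S6 → S1
  read 'c': S1 → S2
  read 'a': S2 → S6
  read 'b': S6 → S0
  read 'c': S0 → S0
  read 'c': S0 → S0
  read 'b': S0 → S0
  read 'c': S0 → S0
  read 'a': S0 → S6
  read 'a': S6 → S3
  read 'a': S3 → S0
  read 'b': S0 → S0
  read 'a': S0 → S6
  read 'c': S6 → S1
  read 'a': S1 → S4
  read 'c': S4 → S6
  read 'a': S6 → S3
  end S3, accepted

w5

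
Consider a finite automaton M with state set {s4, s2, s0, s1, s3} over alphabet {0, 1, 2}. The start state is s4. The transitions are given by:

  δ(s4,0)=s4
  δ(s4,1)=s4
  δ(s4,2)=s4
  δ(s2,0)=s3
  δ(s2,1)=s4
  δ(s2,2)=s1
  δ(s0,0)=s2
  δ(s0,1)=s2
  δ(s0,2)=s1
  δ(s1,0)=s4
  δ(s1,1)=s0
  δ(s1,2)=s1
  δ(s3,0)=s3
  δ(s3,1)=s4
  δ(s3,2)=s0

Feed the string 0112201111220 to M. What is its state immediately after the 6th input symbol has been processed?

Trace: s4 -0-> s4 -1-> s4 -1-> s4 -2-> s4 -2-> s4 -0-> s4
After 6 symbols: s4.

s4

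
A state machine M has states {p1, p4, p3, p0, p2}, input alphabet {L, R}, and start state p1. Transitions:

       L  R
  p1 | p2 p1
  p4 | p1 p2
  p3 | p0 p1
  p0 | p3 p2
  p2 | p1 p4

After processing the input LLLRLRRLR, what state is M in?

p4

start at p1
read 'L': p1 → p2
read 'L': p2 → p1
read 'L': p1 → p2
read 'R': p2 → p4
read 'L': p4 → p1
read 'R': p1 → p1
read 'R': p1 → p1
read 'L': p1 → p2
read 'R': p2 → p4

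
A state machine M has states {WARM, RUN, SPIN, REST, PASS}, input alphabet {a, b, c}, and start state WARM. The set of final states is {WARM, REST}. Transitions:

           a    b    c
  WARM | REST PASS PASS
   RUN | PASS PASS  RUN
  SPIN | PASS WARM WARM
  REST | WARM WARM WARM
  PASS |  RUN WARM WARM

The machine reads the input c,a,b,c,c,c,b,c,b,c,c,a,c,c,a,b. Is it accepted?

Yes

Trace: WARM -c-> PASS -a-> RUN -b-> PASS -c-> WARM -c-> PASS -c-> WARM -b-> PASS -c-> WARM -b-> PASS -c-> WARM -c-> PASS -a-> RUN -c-> RUN -c-> RUN -a-> PASS -b-> WARM
End state WARM is accepting.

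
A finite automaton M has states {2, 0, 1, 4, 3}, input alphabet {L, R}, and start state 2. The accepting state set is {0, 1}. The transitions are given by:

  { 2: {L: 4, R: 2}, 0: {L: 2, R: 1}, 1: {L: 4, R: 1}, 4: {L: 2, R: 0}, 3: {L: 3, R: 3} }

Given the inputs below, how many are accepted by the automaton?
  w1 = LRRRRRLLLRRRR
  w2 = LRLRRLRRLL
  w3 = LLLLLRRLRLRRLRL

w1: Trace: 2 -L-> 4 -R-> 0 -R-> 1 -R-> 1 -R-> 1 -R-> 1 -L-> 4 -L-> 2 -L-> 4 -R-> 0 -R-> 1 -R-> 1 -R-> 1  → end 1, accepted
w2: Trace: 2 -L-> 4 -R-> 0 -L-> 2 -R-> 2 -R-> 2 -L-> 4 -R-> 0 -R-> 1 -L-> 4 -L-> 2  → end 2, rejected
w3: Trace: 2 -L-> 4 -L-> 2 -L-> 4 -L-> 2 -L-> 4 -R-> 0 -R-> 1 -L-> 4 -R-> 0 -L-> 2 -R-> 2 -R-> 2 -L-> 4 -R-> 0 -L-> 2  → end 2, rejected

1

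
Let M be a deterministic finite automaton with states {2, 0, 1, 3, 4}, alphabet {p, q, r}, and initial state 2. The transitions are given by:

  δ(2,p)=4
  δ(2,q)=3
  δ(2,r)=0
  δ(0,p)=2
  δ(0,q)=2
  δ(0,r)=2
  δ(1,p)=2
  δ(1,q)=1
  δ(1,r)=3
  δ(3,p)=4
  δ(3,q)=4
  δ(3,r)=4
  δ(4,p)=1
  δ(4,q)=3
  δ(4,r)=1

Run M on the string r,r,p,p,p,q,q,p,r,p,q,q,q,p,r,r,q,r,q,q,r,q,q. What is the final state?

2 → 0 → 2 → 4 → 1 → 2 → 3 → 4 → 1 → 3 → 4 → 3 → 4 → 3 → 4 → 1 → 3 → 4 → 1 → 1 → 1 → 3 → 4 → 3

3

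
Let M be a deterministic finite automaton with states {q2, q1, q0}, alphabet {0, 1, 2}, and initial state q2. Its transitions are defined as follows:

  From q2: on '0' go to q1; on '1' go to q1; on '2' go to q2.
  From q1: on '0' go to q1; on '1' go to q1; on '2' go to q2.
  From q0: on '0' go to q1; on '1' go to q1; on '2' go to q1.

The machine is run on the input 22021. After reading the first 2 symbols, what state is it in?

q2 → q2 → q2
After 2 symbols: q2.

q2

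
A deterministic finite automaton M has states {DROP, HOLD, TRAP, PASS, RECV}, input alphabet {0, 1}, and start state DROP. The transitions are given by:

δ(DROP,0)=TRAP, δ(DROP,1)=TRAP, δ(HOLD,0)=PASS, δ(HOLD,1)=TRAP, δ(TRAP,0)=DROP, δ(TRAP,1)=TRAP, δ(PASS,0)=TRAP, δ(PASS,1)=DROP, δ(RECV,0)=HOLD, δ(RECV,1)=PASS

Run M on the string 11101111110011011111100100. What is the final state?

TRAP

DROP → TRAP → TRAP → TRAP → DROP → TRAP → TRAP → TRAP → TRAP → TRAP → TRAP → DROP → TRAP → TRAP → TRAP → DROP → TRAP → TRAP → TRAP → TRAP → TRAP → TRAP → DROP → TRAP → TRAP → DROP → TRAP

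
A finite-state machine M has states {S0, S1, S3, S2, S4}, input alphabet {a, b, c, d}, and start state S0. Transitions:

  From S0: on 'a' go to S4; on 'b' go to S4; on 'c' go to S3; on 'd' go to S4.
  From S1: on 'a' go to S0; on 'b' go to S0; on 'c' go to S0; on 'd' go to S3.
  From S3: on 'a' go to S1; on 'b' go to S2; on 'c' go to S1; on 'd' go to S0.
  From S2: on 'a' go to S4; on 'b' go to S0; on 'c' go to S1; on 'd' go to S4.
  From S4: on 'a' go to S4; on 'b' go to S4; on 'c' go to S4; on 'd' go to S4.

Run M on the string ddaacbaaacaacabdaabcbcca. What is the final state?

S4

Trace: S0 -d-> S4 -d-> S4 -a-> S4 -a-> S4 -c-> S4 -b-> S4 -a-> S4 -a-> S4 -a-> S4 -c-> S4 -a-> S4 -a-> S4 -c-> S4 -a-> S4 -b-> S4 -d-> S4 -a-> S4 -a-> S4 -b-> S4 -c-> S4 -b-> S4 -c-> S4 -c-> S4 -a-> S4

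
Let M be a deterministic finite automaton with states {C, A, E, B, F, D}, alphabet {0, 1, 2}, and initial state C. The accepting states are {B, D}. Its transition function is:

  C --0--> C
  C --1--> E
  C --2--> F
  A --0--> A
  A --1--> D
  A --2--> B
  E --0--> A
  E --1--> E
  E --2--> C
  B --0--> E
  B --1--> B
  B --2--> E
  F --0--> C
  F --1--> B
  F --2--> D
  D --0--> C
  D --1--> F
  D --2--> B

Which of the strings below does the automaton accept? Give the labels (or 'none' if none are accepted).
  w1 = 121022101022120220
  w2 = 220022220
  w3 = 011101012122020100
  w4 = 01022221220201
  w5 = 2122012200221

w1: C → E → C → E → A → B → E → E → A → D → C → F → D → F → D → C → F → D → C  → end C, rejected
w2: C → F → D → C → C → F → D → B → E → A  → end A, rejected
w3: C → C → E → E → E → A → D → C → E → C → E → C → F → C → F → C → E → A → A  → end A, rejected
w4: C → C → E → A → B → E → C → F → B → E → C → C → F → C → E  → end E, rejected
w5: C → F → B → E → C → C → E → C → F → C → C → F → D → F  → end F, rejected

none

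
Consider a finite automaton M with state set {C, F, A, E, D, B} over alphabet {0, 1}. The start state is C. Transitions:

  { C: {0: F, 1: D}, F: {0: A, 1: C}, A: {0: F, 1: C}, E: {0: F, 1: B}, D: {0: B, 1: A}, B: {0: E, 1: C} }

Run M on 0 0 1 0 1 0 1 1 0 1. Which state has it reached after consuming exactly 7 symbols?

start at C
read '0': C → F
read '0': F → A
read '1': A → C
read '0': C → F
read '1': F → C
read '0': C → F
read '1': F → C
After 7 symbols: C.

C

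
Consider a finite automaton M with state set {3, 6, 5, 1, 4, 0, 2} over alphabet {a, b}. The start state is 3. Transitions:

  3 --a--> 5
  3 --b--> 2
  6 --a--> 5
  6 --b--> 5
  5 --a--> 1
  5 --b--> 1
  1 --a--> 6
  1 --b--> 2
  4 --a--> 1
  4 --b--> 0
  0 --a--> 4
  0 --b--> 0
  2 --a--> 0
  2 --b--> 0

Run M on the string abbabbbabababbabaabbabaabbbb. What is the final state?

3 → 5 → 1 → 2 → 0 → 0 → 0 → 0 → 4 → 0 → 4 → 0 → 4 → 0 → 0 → 4 → 0 → 4 → 1 → 2 → 0 → 4 → 0 → 4 → 1 → 2 → 0 → 0 → 0

0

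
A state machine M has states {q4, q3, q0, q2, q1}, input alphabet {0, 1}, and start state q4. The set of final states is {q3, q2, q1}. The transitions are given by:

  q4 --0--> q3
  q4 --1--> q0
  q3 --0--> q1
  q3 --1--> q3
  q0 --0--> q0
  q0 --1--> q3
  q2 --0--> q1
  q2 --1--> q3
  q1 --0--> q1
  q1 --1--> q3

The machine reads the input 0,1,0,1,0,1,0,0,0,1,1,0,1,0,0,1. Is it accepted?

q4 → q3 → q3 → q1 → q3 → q1 → q3 → q1 → q1 → q1 → q3 → q3 → q1 → q3 → q1 → q1 → q3
End state q3 is accepting.

Yes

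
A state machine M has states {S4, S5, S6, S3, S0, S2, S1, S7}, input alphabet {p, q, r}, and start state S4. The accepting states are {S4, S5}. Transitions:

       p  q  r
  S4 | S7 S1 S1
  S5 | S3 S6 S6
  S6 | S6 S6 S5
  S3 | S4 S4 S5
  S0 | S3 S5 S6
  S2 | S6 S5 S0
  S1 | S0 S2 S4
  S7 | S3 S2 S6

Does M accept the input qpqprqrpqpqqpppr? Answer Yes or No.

Trace: S4 -q-> S1 -p-> S0 -q-> S5 -p-> S3 -r-> S5 -q-> S6 -r-> S5 -p-> S3 -q-> S4 -p-> S7 -q-> S2 -q-> S5 -p-> S3 -p-> S4 -p-> S7 -r-> S6
End state S6 is not accepting.

No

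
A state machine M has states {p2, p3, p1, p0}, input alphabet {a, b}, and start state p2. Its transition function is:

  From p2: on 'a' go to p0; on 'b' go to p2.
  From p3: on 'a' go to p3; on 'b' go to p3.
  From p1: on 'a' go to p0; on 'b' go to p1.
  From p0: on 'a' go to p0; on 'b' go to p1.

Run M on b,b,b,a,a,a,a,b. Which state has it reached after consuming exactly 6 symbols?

p0

Trace: p2 -b-> p2 -b-> p2 -b-> p2 -a-> p0 -a-> p0 -a-> p0
After 6 symbols: p0.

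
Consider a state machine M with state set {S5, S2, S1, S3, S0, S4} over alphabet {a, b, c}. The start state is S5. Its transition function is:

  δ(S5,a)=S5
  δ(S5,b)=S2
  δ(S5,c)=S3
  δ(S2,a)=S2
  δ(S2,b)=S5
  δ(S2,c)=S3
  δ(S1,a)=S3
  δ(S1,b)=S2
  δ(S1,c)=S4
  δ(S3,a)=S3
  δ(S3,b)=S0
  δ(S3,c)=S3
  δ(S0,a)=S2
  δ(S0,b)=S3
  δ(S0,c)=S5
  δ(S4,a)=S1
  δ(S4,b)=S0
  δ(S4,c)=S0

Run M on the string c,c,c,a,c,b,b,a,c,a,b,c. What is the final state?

S5 → S3 → S3 → S3 → S3 → S3 → S0 → S3 → S3 → S3 → S3 → S0 → S5

S5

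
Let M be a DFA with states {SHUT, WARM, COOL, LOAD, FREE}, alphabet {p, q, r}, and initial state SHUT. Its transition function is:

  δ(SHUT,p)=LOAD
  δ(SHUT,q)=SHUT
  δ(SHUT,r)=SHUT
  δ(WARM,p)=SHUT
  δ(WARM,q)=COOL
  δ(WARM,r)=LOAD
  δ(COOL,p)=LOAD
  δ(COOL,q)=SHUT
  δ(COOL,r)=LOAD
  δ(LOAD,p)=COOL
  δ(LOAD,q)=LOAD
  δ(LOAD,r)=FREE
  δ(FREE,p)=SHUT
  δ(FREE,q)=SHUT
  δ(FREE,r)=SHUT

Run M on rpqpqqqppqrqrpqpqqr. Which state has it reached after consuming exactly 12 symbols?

SHUT

Trace: SHUT -r-> SHUT -p-> LOAD -q-> LOAD -p-> COOL -q-> SHUT -q-> SHUT -q-> SHUT -p-> LOAD -p-> COOL -q-> SHUT -r-> SHUT -q-> SHUT
After 12 symbols: SHUT.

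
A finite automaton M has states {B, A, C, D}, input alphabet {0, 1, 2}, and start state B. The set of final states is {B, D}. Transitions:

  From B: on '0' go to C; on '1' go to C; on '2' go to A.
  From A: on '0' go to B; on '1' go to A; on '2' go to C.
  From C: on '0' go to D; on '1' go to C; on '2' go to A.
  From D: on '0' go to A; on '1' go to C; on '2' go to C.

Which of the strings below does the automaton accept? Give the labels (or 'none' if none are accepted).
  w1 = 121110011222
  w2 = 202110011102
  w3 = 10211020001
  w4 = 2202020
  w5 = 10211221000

w1:
  start at B
  read '1': B → C
  read '2': C → A
  read '1': A → A
  read '1': A → A
  read '1': A → A
  read '0': A → B
  read '0': B → C
  read '1': C → C
  read '1': C → C
  read '2': C → A
  read '2': A → C
  read '2': C → A
  end A, rejected
w2:
  start at B
  read '2': B → A
  read '0': A → B
  read '2': B → A
  read '1': A → A
  read '1': A → A
  read '0': A → B
  read '0': B → C
  read '1': C → C
  read '1': C → C
  read '1': C → C
  read '0': C → D
  read '2': D → C
  end C, rejected
w3:
  start at B
  read '1': B → C
  read '0': C → D
  read '2': D → C
  read '1': C → C
  read '1': C → C
  read '0': C → D
  read '2': D → C
  read '0': C → D
  read '0': D → A
  read '0': A → B
  read '1': B → C
  end C, rejected
w4:
  start at B
  read '2': B → A
  read '2': A → C
  read '0': C → D
  read '2': D → C
  read '0': C → D
  read '2': D → C
  read '0': C → D
  end D, accepted
w5:
  start at B
  read '1': B → C
  read '0': C → D
  read '2': D → C
  read '1': C → C
  read '1': C → C
  read '2': C → A
  read '2': A → C
  read '1': C → C
  read '0': C → D
  read '0': D → A
  read '0': A → B
  end B, accepted

w4, w5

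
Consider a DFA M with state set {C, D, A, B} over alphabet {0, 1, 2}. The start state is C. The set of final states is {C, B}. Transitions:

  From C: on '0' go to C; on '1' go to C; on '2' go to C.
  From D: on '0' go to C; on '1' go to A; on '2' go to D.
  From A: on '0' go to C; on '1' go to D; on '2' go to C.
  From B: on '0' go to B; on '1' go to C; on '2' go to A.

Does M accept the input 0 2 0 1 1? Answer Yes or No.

Yes

C → C → C → C → C → C
End state C is accepting.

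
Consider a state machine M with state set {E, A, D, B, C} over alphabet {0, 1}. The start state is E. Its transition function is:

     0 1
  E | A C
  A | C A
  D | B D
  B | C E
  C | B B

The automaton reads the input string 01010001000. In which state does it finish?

C

start at E
read '0': E → A
read '1': A → A
read '0': A → C
read '1': C → B
read '0': B → C
read '0': C → B
read '0': B → C
read '1': C → B
read '0': B → C
read '0': C → B
read '0': B → C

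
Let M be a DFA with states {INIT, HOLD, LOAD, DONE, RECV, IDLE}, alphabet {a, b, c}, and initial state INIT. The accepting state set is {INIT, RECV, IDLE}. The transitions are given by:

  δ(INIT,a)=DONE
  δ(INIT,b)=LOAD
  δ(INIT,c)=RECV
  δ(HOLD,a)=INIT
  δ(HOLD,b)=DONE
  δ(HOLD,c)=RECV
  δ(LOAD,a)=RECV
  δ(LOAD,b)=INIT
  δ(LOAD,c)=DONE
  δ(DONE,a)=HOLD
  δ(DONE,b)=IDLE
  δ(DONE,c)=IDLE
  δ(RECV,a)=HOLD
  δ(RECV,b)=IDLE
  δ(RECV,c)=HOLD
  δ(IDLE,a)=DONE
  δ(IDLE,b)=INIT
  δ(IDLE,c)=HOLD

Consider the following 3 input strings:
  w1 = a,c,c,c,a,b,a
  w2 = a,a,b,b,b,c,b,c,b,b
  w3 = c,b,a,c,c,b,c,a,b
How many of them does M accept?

2

w1:
  start at INIT
  read 'a': INIT → DONE
  read 'c': DONE → IDLE
  read 'c': IDLE → HOLD
  read 'c': HOLD → RECV
  read 'a': RECV → HOLD
  read 'b': HOLD → DONE
  read 'a': DONE → HOLD
  end HOLD, rejected
w2:
  start at INIT
  read 'a': INIT → DONE
  read 'a': DONE → HOLD
  read 'b': HOLD → DONE
  read 'b': DONE → IDLE
  read 'b': IDLE → INIT
  read 'c': INIT → RECV
  read 'b': RECV → IDLE
  read 'c': IDLE → HOLD
  read 'b': HOLD → DONE
  read 'b': DONE → IDLE
  end IDLE, accepted
w3:
  start at INIT
  read 'c': INIT → RECV
  read 'b': RECV → IDLE
  read 'a': IDLE → DONE
  read 'c': DONE → IDLE
  read 'c': IDLE → HOLD
  read 'b': HOLD → DONE
  read 'c': DONE → IDLE
  read 'a': IDLE → DONE
  read 'b': DONE → IDLE
  end IDLE, accepted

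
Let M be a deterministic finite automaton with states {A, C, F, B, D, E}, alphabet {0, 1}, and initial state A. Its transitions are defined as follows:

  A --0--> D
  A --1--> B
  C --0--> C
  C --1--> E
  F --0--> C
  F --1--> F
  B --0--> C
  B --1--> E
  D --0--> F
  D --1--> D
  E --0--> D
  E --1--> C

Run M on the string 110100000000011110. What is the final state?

A → B → E → D → D → F → C → C → C → C → C → C → C → C → E → C → E → C → C

C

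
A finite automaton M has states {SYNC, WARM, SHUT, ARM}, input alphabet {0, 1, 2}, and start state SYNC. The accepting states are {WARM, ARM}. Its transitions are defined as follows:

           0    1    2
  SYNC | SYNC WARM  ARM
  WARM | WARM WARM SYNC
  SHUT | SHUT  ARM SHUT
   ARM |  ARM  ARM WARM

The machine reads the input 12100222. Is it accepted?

SYNC → WARM → SYNC → WARM → WARM → WARM → SYNC → ARM → WARM
End state WARM is accepting.

Yes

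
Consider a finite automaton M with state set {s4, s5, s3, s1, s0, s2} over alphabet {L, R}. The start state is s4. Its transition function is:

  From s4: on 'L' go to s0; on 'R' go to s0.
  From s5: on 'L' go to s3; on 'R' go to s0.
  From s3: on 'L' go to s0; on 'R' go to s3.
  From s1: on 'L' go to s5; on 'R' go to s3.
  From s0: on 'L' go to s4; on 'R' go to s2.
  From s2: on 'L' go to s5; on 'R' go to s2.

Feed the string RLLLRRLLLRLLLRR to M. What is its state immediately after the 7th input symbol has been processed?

s4 → s0 → s4 → s0 → s4 → s0 → s2 → s5
After 7 symbols: s5.

s5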